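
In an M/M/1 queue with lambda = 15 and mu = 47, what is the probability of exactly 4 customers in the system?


rho = 15/47; P(n) = (1-rho)*rho^n = (1-15/47)*(15/47)^4 = 0.0071

0.0071


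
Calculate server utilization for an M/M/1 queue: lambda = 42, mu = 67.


rho = lambda/mu = 42/67 = 0.6269

0.6269


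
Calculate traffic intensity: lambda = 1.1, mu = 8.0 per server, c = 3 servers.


rho = lambda / (c * mu) = 1.1 / (3 * 8.0) = 0.0458

0.0458


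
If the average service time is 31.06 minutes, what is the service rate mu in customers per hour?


mu = 60 / avg_service_time = 60 / 31.06 = 1.93 per hour

1.93 per hour


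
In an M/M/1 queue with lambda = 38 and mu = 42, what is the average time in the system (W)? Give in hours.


W = 1/(mu - lambda) = 1/(42 - 38) = 0.25 hours

0.25 hours


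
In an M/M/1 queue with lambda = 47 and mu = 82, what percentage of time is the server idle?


Idle fraction = (1 - rho) * 100 = (1 - 47/82) * 100 = 42.7%

42.7%


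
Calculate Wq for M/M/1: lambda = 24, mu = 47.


rho = 24/47; Wq = rho/(mu - lambda) = 0.0222 hours

0.0222 hours


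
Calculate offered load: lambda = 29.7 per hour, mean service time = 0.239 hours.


Offered load a = lambda * E[S] = 29.7 * 0.239 = 7.1 Erlangs

7.1 Erlangs


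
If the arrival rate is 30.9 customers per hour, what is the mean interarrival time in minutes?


Mean interarrival time = 60/lambda = 60/30.9 = 1.94 minutes

1.94 minutes


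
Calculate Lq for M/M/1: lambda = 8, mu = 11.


rho = 8/11; Lq = rho^2/(1-rho) = 1.94

1.94


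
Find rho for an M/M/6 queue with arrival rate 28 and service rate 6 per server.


rho = lambda/(c*mu) = 28/(6*6) = 0.7778

0.7778


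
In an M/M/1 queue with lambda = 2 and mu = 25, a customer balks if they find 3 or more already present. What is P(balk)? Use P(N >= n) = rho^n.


P(N >= 3) = rho^3 = (2/25)^3 = 0.0005

0.0005


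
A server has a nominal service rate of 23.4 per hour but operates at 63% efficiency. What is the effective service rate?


Effective rate = mu * efficiency = 23.4 * 0.63 = 14.74 per hour

14.74 per hour


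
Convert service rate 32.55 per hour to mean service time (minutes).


Mean service time = 60/mu = 60/32.55 = 1.84 minutes

1.84 minutes


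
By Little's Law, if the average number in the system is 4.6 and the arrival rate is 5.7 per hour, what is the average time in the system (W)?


W = L / lambda = 4.6 / 5.7 = 0.807 hours

0.807 hours


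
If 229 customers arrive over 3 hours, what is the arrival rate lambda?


lambda = total arrivals / time = 229 / 3 = 76.33 per hour

76.33 per hour


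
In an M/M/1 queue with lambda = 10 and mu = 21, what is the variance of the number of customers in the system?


rho = 10/21; Var(N) = rho/(1-rho)^2 = 1.74

1.74


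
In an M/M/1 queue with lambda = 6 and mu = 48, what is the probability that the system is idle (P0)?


P0 = 1 - rho = 1 - 6/48 = 0.875

0.875


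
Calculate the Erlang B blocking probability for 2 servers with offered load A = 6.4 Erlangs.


B(N,A) = (A^N/N!) / sum(A^k/k!, k=0..N) with N=2, A=6.4 = 0.7346

0.7346


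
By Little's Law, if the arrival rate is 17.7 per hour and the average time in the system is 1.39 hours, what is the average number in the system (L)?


L = lambda * W = 17.7 * 1.39 = 24.6

24.6


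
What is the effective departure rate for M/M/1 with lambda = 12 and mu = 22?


For a stable queue (lambda < mu), throughput = lambda = 12 per hour

12 per hour


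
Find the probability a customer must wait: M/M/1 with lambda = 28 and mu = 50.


P(wait) = rho = lambda/mu = 28/50 = 0.56

0.56


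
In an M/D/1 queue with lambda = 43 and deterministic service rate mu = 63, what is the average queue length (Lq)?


M/D/1: Lq = rho^2 / (2*(1-rho)) where rho = 43/63; Lq = 0.73

0.73


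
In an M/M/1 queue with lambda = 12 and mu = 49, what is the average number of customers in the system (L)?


rho = 12/49; L = rho/(1-rho) = 0.32

0.32


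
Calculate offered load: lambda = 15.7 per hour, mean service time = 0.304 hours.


Offered load a = lambda * E[S] = 15.7 * 0.304 = 4.77 Erlangs

4.77 Erlangs


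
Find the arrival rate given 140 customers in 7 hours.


lambda = total arrivals / time = 140 / 7 = 20.0 per hour

20.0 per hour


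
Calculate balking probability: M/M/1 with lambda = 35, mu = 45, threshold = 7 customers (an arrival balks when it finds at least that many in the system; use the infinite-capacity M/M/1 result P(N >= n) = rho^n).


P(N >= 7) = rho^7 = (35/45)^7 = 0.1722

0.1722


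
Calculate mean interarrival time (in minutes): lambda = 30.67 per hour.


Mean interarrival time = 60/lambda = 60/30.67 = 1.96 minutes

1.96 minutes


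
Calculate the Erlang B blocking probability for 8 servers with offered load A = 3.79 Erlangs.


B(N,A) = (A^N/N!) / sum(A^k/k!, k=0..N) with N=8, A=3.79 = 0.0242

0.0242


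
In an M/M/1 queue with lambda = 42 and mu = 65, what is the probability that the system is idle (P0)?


P0 = 1 - rho = 1 - 42/65 = 0.3538

0.3538


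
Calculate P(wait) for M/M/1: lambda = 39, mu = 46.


P(wait) = rho = lambda/mu = 39/46 = 0.8478

0.8478


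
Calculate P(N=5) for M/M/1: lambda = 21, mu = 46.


rho = 21/46; P(n) = (1-rho)*rho^n = (1-21/46)*(21/46)^5 = 0.0108

0.0108


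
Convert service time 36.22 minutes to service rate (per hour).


mu = 60 / avg_service_time = 60 / 36.22 = 1.66 per hour

1.66 per hour


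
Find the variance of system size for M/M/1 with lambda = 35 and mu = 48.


rho = 35/48; Var(N) = rho/(1-rho)^2 = 9.94

9.94


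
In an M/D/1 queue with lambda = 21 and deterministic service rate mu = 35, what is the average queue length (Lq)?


M/D/1: Lq = rho^2 / (2*(1-rho)) where rho = 21/35; Lq = 0.45

0.45


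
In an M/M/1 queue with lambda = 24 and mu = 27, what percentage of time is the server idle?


Idle fraction = (1 - rho) * 100 = (1 - 24/27) * 100 = 11.1%

11.1%


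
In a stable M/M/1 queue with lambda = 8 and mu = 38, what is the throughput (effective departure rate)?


For a stable queue (lambda < mu), throughput = lambda = 8 per hour

8 per hour


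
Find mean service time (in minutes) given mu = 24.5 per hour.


Mean service time = 60/mu = 60/24.5 = 2.45 minutes

2.45 minutes


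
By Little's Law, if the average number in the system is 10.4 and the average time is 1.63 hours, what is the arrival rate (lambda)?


lambda = L / W = 10.4 / 1.63 = 6.38 per hour

6.38 per hour


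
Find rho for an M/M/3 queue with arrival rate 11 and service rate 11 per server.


rho = lambda/(c*mu) = 11/(3*11) = 0.3333

0.3333


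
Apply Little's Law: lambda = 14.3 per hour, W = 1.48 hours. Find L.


L = lambda * W = 14.3 * 1.48 = 21.16

21.16


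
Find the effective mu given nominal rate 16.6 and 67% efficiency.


Effective rate = mu * efficiency = 16.6 * 0.67 = 11.12 per hour

11.12 per hour


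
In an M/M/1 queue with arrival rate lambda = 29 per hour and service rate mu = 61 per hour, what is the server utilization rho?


rho = lambda/mu = 29/61 = 0.4754

0.4754


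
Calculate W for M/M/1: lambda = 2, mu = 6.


W = 1/(mu - lambda) = 1/(6 - 2) = 0.25 hours

0.25 hours


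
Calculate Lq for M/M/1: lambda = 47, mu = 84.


rho = 47/84; Lq = rho^2/(1-rho) = 0.71

0.71


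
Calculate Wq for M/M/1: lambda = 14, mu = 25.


rho = 14/25; Wq = rho/(mu - lambda) = 0.0509 hours

0.0509 hours


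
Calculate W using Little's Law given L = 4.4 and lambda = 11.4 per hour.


W = L / lambda = 4.4 / 11.4 = 0.386 hours

0.386 hours


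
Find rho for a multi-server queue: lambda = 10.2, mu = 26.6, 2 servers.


rho = lambda / (c * mu) = 10.2 / (2 * 26.6) = 0.1917

0.1917


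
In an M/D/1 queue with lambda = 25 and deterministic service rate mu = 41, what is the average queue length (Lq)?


M/D/1: Lq = rho^2 / (2*(1-rho)) where rho = 25/41; Lq = 0.48

0.48


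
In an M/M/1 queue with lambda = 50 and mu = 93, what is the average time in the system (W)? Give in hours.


W = 1/(mu - lambda) = 1/(93 - 50) = 0.0233 hours

0.0233 hours


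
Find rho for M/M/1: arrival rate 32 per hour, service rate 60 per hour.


rho = lambda/mu = 32/60 = 0.5333

0.5333


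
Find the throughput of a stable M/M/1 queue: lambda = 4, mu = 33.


For a stable queue (lambda < mu), throughput = lambda = 4 per hour

4 per hour


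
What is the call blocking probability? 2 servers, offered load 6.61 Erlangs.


B(N,A) = (A^N/N!) / sum(A^k/k!, k=0..N) with N=2, A=6.61 = 0.7416

0.7416


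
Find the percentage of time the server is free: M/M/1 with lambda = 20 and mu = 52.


Idle fraction = (1 - rho) * 100 = (1 - 20/52) * 100 = 61.5%

61.5%


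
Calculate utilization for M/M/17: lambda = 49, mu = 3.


rho = lambda/(c*mu) = 49/(17*3) = 0.9608

0.9608


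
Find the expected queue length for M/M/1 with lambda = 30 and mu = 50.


rho = 30/50; Lq = rho^2/(1-rho) = 0.9

0.9


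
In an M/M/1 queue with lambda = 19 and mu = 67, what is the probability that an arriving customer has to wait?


P(wait) = rho = lambda/mu = 19/67 = 0.2836

0.2836


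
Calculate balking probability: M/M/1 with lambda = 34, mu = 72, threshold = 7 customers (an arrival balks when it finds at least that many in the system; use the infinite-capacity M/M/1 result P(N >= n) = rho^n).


P(N >= 7) = rho^7 = (34/72)^7 = 0.0052

0.0052


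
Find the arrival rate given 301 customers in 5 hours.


lambda = total arrivals / time = 301 / 5 = 60.2 per hour

60.2 per hour


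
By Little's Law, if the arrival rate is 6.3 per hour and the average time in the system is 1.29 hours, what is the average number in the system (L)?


L = lambda * W = 6.3 * 1.29 = 8.13

8.13


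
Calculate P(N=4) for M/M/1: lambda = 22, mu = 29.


rho = 22/29; P(n) = (1-rho)*rho^n = (1-22/29)*(22/29)^4 = 0.0799

0.0799


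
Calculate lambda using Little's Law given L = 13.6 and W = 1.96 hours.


lambda = L / W = 13.6 / 1.96 = 6.94 per hour

6.94 per hour


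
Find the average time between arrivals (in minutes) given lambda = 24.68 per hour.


Mean interarrival time = 60/lambda = 60/24.68 = 2.43 minutes

2.43 minutes


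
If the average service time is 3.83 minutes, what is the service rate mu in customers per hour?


mu = 60 / avg_service_time = 60 / 3.83 = 15.67 per hour

15.67 per hour


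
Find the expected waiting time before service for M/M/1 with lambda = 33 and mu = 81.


rho = 33/81; Wq = rho/(mu - lambda) = 0.0085 hours

0.0085 hours


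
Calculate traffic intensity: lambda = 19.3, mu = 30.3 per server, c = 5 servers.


rho = lambda / (c * mu) = 19.3 / (5 * 30.3) = 0.1274

0.1274


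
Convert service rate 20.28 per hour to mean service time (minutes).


Mean service time = 60/mu = 60/20.28 = 2.96 minutes

2.96 minutes


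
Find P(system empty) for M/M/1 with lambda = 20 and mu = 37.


P0 = 1 - rho = 1 - 20/37 = 0.4595

0.4595


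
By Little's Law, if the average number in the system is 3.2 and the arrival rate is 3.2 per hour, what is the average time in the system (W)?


W = L / lambda = 3.2 / 3.2 = 1.0 hours

1.0 hours


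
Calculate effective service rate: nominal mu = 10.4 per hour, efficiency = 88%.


Effective rate = mu * efficiency = 10.4 * 0.88 = 9.15 per hour

9.15 per hour


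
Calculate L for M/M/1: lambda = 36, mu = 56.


rho = 36/56; L = rho/(1-rho) = 1.8

1.8


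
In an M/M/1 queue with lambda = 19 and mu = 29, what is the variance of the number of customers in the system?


rho = 19/29; Var(N) = rho/(1-rho)^2 = 5.51

5.51


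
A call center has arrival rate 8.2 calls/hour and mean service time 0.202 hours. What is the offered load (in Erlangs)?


Offered load a = lambda * E[S] = 8.2 * 0.202 = 1.66 Erlangs

1.66 Erlangs


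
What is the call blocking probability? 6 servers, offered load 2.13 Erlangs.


B(N,A) = (A^N/N!) / sum(A^k/k!, k=0..N) with N=6, A=2.13 = 0.0155

0.0155


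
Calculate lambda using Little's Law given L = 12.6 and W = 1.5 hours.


lambda = L / W = 12.6 / 1.5 = 8.4 per hour

8.4 per hour


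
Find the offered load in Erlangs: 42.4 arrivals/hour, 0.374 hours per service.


Offered load a = lambda * E[S] = 42.4 * 0.374 = 15.86 Erlangs

15.86 Erlangs


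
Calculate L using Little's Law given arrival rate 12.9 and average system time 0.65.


L = lambda * W = 12.9 * 0.65 = 8.39

8.39


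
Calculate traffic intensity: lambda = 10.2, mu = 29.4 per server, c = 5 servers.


rho = lambda / (c * mu) = 10.2 / (5 * 29.4) = 0.0694

0.0694


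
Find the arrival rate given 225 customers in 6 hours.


lambda = total arrivals / time = 225 / 6 = 37.5 per hour

37.5 per hour


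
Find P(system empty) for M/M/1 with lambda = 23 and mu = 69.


P0 = 1 - rho = 1 - 23/69 = 0.6667

0.6667


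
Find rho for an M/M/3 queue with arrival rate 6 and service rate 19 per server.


rho = lambda/(c*mu) = 6/(3*19) = 0.1053

0.1053


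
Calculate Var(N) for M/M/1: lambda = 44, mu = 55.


rho = 44/55; Var(N) = rho/(1-rho)^2 = 20.0

20.0


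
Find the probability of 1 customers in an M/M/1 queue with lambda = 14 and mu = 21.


rho = 14/21; P(n) = (1-rho)*rho^n = (1-14/21)*(14/21)^1 = 0.2222

0.2222


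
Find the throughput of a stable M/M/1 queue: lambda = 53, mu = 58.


For a stable queue (lambda < mu), throughput = lambda = 53 per hour

53 per hour


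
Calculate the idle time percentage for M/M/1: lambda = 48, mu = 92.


Idle fraction = (1 - rho) * 100 = (1 - 48/92) * 100 = 47.8%

47.8%


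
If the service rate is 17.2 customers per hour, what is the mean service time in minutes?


Mean service time = 60/mu = 60/17.2 = 3.49 minutes

3.49 minutes


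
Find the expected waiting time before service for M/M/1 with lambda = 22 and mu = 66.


rho = 22/66; Wq = rho/(mu - lambda) = 0.0076 hours

0.0076 hours


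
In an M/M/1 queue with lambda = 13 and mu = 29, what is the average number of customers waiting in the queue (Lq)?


rho = 13/29; Lq = rho^2/(1-rho) = 0.36

0.36


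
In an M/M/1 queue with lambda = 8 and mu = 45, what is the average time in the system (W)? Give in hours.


W = 1/(mu - lambda) = 1/(45 - 8) = 0.027 hours

0.027 hours


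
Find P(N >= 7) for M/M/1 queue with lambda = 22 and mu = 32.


P(N >= 7) = rho^7 = (22/32)^7 = 0.0726

0.0726


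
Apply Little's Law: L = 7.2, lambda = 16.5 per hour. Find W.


W = L / lambda = 7.2 / 16.5 = 0.4364 hours

0.4364 hours


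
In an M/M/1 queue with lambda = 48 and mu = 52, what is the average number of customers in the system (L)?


rho = 48/52; L = rho/(1-rho) = 12.0

12.0


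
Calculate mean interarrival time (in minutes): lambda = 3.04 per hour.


Mean interarrival time = 60/lambda = 60/3.04 = 19.74 minutes

19.74 minutes


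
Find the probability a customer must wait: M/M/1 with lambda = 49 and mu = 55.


P(wait) = rho = lambda/mu = 49/55 = 0.8909

0.8909


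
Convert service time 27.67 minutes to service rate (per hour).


mu = 60 / avg_service_time = 60 / 27.67 = 2.17 per hour

2.17 per hour


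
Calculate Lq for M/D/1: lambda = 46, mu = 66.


M/D/1: Lq = rho^2 / (2*(1-rho)) where rho = 46/66; Lq = 0.8

0.8


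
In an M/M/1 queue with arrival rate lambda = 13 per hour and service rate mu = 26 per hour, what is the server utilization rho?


rho = lambda/mu = 13/26 = 0.5

0.5


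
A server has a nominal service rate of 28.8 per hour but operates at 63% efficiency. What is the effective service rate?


Effective rate = mu * efficiency = 28.8 * 0.63 = 18.14 per hour

18.14 per hour


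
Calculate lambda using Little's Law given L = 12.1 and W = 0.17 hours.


lambda = L / W = 12.1 / 0.17 = 71.18 per hour

71.18 per hour


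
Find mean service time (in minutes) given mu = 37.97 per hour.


Mean service time = 60/mu = 60/37.97 = 1.58 minutes

1.58 minutes


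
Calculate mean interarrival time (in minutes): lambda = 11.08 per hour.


Mean interarrival time = 60/lambda = 60/11.08 = 5.42 minutes

5.42 minutes


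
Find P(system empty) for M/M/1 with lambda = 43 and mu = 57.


P0 = 1 - rho = 1 - 43/57 = 0.2456

0.2456


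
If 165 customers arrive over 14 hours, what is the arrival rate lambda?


lambda = total arrivals / time = 165 / 14 = 11.79 per hour

11.79 per hour


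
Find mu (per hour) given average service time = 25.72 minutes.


mu = 60 / avg_service_time = 60 / 25.72 = 2.33 per hour

2.33 per hour


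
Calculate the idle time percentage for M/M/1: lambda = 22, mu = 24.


Idle fraction = (1 - rho) * 100 = (1 - 22/24) * 100 = 8.3%

8.3%


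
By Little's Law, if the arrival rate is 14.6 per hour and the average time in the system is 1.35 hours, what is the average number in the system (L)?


L = lambda * W = 14.6 * 1.35 = 19.71

19.71


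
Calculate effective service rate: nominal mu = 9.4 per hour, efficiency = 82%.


Effective rate = mu * efficiency = 9.4 * 0.82 = 7.71 per hour

7.71 per hour


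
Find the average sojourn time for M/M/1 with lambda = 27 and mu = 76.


W = 1/(mu - lambda) = 1/(76 - 27) = 0.0204 hours

0.0204 hours


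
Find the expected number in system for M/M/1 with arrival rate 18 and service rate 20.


rho = 18/20; L = rho/(1-rho) = 9.0

9.0


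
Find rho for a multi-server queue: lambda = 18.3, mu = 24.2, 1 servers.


rho = lambda / (c * mu) = 18.3 / (1 * 24.2) = 0.7562

0.7562


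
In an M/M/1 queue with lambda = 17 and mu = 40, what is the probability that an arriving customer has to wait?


P(wait) = rho = lambda/mu = 17/40 = 0.425

0.425


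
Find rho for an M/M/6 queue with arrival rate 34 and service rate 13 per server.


rho = lambda/(c*mu) = 34/(6*13) = 0.4359

0.4359


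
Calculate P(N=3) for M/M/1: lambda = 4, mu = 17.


rho = 4/17; P(n) = (1-rho)*rho^n = (1-4/17)*(4/17)^3 = 0.01

0.01


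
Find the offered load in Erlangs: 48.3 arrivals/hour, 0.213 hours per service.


Offered load a = lambda * E[S] = 48.3 * 0.213 = 10.29 Erlangs

10.29 Erlangs


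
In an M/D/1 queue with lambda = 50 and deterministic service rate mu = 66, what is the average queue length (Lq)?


M/D/1: Lq = rho^2 / (2*(1-rho)) where rho = 50/66; Lq = 1.18

1.18


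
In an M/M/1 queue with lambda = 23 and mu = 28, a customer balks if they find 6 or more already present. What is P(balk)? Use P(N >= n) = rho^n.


P(N >= 6) = rho^6 = (23/28)^6 = 0.3072

0.3072


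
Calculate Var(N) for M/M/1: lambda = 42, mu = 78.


rho = 42/78; Var(N) = rho/(1-rho)^2 = 2.53

2.53


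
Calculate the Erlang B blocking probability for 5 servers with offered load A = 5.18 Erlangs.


B(N,A) = (A^N/N!) / sum(A^k/k!, k=0..N) with N=5, A=5.18 = 0.2993

0.2993


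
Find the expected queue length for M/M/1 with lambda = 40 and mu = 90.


rho = 40/90; Lq = rho^2/(1-rho) = 0.36

0.36


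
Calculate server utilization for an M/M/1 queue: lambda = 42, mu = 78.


rho = lambda/mu = 42/78 = 0.5385

0.5385


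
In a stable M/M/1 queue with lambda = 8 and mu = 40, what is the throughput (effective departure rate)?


For a stable queue (lambda < mu), throughput = lambda = 8 per hour

8 per hour


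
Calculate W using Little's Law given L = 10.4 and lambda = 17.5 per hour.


W = L / lambda = 10.4 / 17.5 = 0.5943 hours

0.5943 hours


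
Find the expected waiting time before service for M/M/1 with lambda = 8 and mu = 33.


rho = 8/33; Wq = rho/(mu - lambda) = 0.0097 hours

0.0097 hours


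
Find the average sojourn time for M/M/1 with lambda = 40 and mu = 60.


W = 1/(mu - lambda) = 1/(60 - 40) = 0.05 hours

0.05 hours


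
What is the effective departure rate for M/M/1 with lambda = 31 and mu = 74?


For a stable queue (lambda < mu), throughput = lambda = 31 per hour

31 per hour


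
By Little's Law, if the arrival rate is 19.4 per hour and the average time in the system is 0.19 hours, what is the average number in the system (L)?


L = lambda * W = 19.4 * 0.19 = 3.69

3.69


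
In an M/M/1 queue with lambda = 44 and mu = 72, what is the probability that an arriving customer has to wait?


P(wait) = rho = lambda/mu = 44/72 = 0.6111

0.6111


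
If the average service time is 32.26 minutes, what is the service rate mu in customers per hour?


mu = 60 / avg_service_time = 60 / 32.26 = 1.86 per hour

1.86 per hour


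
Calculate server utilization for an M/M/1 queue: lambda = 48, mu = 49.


rho = lambda/mu = 48/49 = 0.9796

0.9796


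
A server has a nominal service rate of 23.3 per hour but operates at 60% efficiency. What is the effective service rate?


Effective rate = mu * efficiency = 23.3 * 0.6 = 13.98 per hour

13.98 per hour


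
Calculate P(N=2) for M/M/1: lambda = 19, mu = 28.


rho = 19/28; P(n) = (1-rho)*rho^n = (1-19/28)*(19/28)^2 = 0.148

0.148


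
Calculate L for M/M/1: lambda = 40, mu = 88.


rho = 40/88; L = rho/(1-rho) = 0.83

0.83


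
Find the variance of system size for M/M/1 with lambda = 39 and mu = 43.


rho = 39/43; Var(N) = rho/(1-rho)^2 = 104.81

104.81


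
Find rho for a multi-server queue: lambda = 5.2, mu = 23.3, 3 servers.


rho = lambda / (c * mu) = 5.2 / (3 * 23.3) = 0.0744

0.0744


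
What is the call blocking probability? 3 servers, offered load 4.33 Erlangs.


B(N,A) = (A^N/N!) / sum(A^k/k!, k=0..N) with N=3, A=4.33 = 0.4792

0.4792


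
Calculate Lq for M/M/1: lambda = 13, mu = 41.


rho = 13/41; Lq = rho^2/(1-rho) = 0.15

0.15


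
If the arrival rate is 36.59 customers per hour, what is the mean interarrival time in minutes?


Mean interarrival time = 60/lambda = 60/36.59 = 1.64 minutes

1.64 minutes


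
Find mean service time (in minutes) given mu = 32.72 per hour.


Mean service time = 60/mu = 60/32.72 = 1.83 minutes

1.83 minutes


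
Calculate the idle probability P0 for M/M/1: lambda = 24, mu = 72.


P0 = 1 - rho = 1 - 24/72 = 0.6667

0.6667


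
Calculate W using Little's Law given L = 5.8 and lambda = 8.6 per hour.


W = L / lambda = 5.8 / 8.6 = 0.6744 hours

0.6744 hours


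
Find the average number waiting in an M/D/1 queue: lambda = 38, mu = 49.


M/D/1: Lq = rho^2 / (2*(1-rho)) where rho = 38/49; Lq = 1.34

1.34


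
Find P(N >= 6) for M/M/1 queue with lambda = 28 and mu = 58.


P(N >= 6) = rho^6 = (28/58)^6 = 0.0127

0.0127


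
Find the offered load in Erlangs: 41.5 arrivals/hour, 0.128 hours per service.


Offered load a = lambda * E[S] = 41.5 * 0.128 = 5.31 Erlangs

5.31 Erlangs


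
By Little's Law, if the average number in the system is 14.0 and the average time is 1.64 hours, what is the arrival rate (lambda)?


lambda = L / W = 14.0 / 1.64 = 8.54 per hour

8.54 per hour


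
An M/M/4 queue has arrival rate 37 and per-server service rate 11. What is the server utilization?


rho = lambda/(c*mu) = 37/(4*11) = 0.8409

0.8409


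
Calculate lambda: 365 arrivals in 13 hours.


lambda = total arrivals / time = 365 / 13 = 28.08 per hour

28.08 per hour


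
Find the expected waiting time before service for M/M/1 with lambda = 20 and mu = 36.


rho = 20/36; Wq = rho/(mu - lambda) = 0.0347 hours

0.0347 hours


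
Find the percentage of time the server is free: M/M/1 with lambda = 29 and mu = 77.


Idle fraction = (1 - rho) * 100 = (1 - 29/77) * 100 = 62.3%

62.3%


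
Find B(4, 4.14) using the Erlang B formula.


B(N,A) = (A^N/N!) / sum(A^k/k!, k=0..N) with N=4, A=4.14 = 0.324

0.324


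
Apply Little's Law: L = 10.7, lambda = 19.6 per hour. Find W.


W = L / lambda = 10.7 / 19.6 = 0.5459 hours

0.5459 hours


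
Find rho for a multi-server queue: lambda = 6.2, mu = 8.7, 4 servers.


rho = lambda / (c * mu) = 6.2 / (4 * 8.7) = 0.1782

0.1782


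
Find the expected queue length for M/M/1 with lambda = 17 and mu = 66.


rho = 17/66; Lq = rho^2/(1-rho) = 0.09

0.09


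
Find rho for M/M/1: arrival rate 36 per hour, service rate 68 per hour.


rho = lambda/mu = 36/68 = 0.5294

0.5294


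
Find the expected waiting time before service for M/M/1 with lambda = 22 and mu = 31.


rho = 22/31; Wq = rho/(mu - lambda) = 0.0789 hours

0.0789 hours


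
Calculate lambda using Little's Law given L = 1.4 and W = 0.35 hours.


lambda = L / W = 1.4 / 0.35 = 4.0 per hour

4.0 per hour


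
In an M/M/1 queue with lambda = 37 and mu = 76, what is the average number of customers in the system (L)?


rho = 37/76; L = rho/(1-rho) = 0.95

0.95


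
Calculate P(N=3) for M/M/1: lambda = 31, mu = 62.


rho = 31/62; P(n) = (1-rho)*rho^n = (1-31/62)*(31/62)^3 = 0.0625

0.0625


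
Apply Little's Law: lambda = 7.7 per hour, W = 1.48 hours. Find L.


L = lambda * W = 7.7 * 1.48 = 11.4

11.4


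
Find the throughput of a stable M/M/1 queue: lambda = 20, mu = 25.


For a stable queue (lambda < mu), throughput = lambda = 20 per hour

20 per hour


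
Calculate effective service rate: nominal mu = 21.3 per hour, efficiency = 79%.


Effective rate = mu * efficiency = 21.3 * 0.79 = 16.83 per hour

16.83 per hour


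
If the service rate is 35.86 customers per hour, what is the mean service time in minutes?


Mean service time = 60/mu = 60/35.86 = 1.67 minutes

1.67 minutes


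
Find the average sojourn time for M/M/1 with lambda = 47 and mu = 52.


W = 1/(mu - lambda) = 1/(52 - 47) = 0.2 hours

0.2 hours


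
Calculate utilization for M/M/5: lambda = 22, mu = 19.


rho = lambda/(c*mu) = 22/(5*19) = 0.2316

0.2316


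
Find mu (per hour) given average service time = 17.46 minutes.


mu = 60 / avg_service_time = 60 / 17.46 = 3.44 per hour

3.44 per hour


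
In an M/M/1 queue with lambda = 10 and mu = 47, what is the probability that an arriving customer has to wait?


P(wait) = rho = lambda/mu = 10/47 = 0.2128

0.2128


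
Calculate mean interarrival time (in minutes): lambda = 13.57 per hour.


Mean interarrival time = 60/lambda = 60/13.57 = 4.42 minutes

4.42 minutes


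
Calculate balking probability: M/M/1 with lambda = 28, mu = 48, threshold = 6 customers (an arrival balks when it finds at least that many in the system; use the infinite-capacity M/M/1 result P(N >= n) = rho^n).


P(N >= 6) = rho^6 = (28/48)^6 = 0.0394

0.0394


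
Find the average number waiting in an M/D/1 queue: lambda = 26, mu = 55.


M/D/1: Lq = rho^2 / (2*(1-rho)) where rho = 26/55; Lq = 0.21

0.21


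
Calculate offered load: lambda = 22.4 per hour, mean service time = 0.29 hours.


Offered load a = lambda * E[S] = 22.4 * 0.29 = 6.5 Erlangs

6.5 Erlangs


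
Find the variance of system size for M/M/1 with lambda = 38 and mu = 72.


rho = 38/72; Var(N) = rho/(1-rho)^2 = 2.37

2.37


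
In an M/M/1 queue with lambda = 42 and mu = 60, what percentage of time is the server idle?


Idle fraction = (1 - rho) * 100 = (1 - 42/60) * 100 = 30.0%

30.0%


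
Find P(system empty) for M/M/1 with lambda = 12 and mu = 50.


P0 = 1 - rho = 1 - 12/50 = 0.76

0.76


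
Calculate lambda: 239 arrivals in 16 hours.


lambda = total arrivals / time = 239 / 16 = 14.94 per hour

14.94 per hour


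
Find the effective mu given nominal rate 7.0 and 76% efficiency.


Effective rate = mu * efficiency = 7.0 * 0.76 = 5.32 per hour

5.32 per hour


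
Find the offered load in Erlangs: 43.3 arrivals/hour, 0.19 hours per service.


Offered load a = lambda * E[S] = 43.3 * 0.19 = 8.23 Erlangs

8.23 Erlangs


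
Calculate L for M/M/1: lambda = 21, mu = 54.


rho = 21/54; L = rho/(1-rho) = 0.64

0.64


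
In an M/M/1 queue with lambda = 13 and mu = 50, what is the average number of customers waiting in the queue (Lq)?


rho = 13/50; Lq = rho^2/(1-rho) = 0.09

0.09


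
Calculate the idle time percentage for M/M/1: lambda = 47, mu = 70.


Idle fraction = (1 - rho) * 100 = (1 - 47/70) * 100 = 32.9%

32.9%


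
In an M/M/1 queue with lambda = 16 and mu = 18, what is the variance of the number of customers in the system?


rho = 16/18; Var(N) = rho/(1-rho)^2 = 72.0

72.0


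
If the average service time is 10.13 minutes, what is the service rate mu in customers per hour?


mu = 60 / avg_service_time = 60 / 10.13 = 5.92 per hour

5.92 per hour


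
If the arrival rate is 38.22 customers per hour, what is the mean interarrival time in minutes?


Mean interarrival time = 60/lambda = 60/38.22 = 1.57 minutes

1.57 minutes


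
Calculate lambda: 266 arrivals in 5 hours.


lambda = total arrivals / time = 266 / 5 = 53.2 per hour

53.2 per hour


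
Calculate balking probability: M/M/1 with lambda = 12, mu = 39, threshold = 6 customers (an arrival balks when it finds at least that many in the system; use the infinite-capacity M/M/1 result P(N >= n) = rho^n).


P(N >= 6) = rho^6 = (12/39)^6 = 0.0008

0.0008


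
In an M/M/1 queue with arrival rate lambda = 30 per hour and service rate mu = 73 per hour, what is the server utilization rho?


rho = lambda/mu = 30/73 = 0.411

0.411


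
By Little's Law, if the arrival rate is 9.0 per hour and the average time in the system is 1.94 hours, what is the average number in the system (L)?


L = lambda * W = 9.0 * 1.94 = 17.46

17.46


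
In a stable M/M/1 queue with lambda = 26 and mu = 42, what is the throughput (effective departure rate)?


For a stable queue (lambda < mu), throughput = lambda = 26 per hour

26 per hour


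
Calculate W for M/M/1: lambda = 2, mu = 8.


W = 1/(mu - lambda) = 1/(8 - 2) = 0.1667 hours

0.1667 hours


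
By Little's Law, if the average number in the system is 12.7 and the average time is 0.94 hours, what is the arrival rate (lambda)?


lambda = L / W = 12.7 / 0.94 = 13.51 per hour

13.51 per hour


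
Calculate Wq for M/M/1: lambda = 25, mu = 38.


rho = 25/38; Wq = rho/(mu - lambda) = 0.0506 hours

0.0506 hours


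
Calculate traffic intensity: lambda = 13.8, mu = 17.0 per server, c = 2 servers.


rho = lambda / (c * mu) = 13.8 / (2 * 17.0) = 0.4059

0.4059


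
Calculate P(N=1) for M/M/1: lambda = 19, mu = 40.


rho = 19/40; P(n) = (1-rho)*rho^n = (1-19/40)*(19/40)^1 = 0.2494

0.2494


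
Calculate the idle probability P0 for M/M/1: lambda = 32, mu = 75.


P0 = 1 - rho = 1 - 32/75 = 0.5733

0.5733


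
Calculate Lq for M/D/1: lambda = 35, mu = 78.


M/D/1: Lq = rho^2 / (2*(1-rho)) where rho = 35/78; Lq = 0.18

0.18


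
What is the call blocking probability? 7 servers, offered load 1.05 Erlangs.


B(N,A) = (A^N/N!) / sum(A^k/k!, k=0..N) with N=7, A=1.05 = 0.0001

0.0001


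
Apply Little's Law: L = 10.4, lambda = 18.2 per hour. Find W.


W = L / lambda = 10.4 / 18.2 = 0.5714 hours

0.5714 hours


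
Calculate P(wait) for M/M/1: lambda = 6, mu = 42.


P(wait) = rho = lambda/mu = 6/42 = 0.1429

0.1429


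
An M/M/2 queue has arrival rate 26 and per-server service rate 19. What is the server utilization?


rho = lambda/(c*mu) = 26/(2*19) = 0.6842

0.6842


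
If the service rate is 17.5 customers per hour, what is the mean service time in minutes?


Mean service time = 60/mu = 60/17.5 = 3.43 minutes

3.43 minutes


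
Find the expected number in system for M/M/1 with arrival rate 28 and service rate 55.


rho = 28/55; L = rho/(1-rho) = 1.04

1.04


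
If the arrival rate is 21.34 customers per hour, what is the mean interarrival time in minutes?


Mean interarrival time = 60/lambda = 60/21.34 = 2.81 minutes

2.81 minutes


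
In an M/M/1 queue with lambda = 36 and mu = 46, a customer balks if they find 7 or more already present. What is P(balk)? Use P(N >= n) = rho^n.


P(N >= 7) = rho^7 = (36/46)^7 = 0.1798

0.1798


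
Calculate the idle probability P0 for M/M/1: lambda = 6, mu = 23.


P0 = 1 - rho = 1 - 6/23 = 0.7391

0.7391


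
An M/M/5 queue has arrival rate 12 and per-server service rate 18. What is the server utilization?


rho = lambda/(c*mu) = 12/(5*18) = 0.1333

0.1333


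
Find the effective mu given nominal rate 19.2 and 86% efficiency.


Effective rate = mu * efficiency = 19.2 * 0.86 = 16.51 per hour

16.51 per hour


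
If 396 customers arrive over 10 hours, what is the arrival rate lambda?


lambda = total arrivals / time = 396 / 10 = 39.6 per hour

39.6 per hour


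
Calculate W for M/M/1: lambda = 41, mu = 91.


W = 1/(mu - lambda) = 1/(91 - 41) = 0.02 hours

0.02 hours


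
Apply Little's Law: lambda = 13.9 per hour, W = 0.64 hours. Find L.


L = lambda * W = 13.9 * 0.64 = 8.9

8.9


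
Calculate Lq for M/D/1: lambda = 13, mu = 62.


M/D/1: Lq = rho^2 / (2*(1-rho)) where rho = 13/62; Lq = 0.03

0.03


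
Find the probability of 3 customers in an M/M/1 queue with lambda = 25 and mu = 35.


rho = 25/35; P(n) = (1-rho)*rho^n = (1-25/35)*(25/35)^3 = 0.1041

0.1041


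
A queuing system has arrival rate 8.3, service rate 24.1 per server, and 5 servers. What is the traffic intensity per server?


rho = lambda / (c * mu) = 8.3 / (5 * 24.1) = 0.0689

0.0689


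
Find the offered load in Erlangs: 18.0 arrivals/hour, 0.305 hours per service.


Offered load a = lambda * E[S] = 18.0 * 0.305 = 5.49 Erlangs

5.49 Erlangs


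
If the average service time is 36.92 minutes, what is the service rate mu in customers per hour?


mu = 60 / avg_service_time = 60 / 36.92 = 1.63 per hour

1.63 per hour


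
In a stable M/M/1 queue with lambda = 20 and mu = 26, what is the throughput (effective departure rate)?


For a stable queue (lambda < mu), throughput = lambda = 20 per hour

20 per hour


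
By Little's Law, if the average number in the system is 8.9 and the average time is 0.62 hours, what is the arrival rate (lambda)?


lambda = L / W = 8.9 / 0.62 = 14.35 per hour

14.35 per hour


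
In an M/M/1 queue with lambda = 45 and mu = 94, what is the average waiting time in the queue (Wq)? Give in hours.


rho = 45/94; Wq = rho/(mu - lambda) = 0.0098 hours

0.0098 hours


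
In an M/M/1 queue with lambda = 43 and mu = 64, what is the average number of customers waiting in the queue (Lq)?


rho = 43/64; Lq = rho^2/(1-rho) = 1.38

1.38


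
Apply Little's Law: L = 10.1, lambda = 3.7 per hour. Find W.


W = L / lambda = 10.1 / 3.7 = 2.7297 hours

2.7297 hours


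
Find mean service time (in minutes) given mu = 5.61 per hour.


Mean service time = 60/mu = 60/5.61 = 10.7 minutes

10.7 minutes


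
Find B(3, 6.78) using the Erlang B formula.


B(N,A) = (A^N/N!) / sum(A^k/k!, k=0..N) with N=3, A=6.78 = 0.628

0.628


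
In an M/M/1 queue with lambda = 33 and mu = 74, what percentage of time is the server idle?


Idle fraction = (1 - rho) * 100 = (1 - 33/74) * 100 = 55.4%

55.4%


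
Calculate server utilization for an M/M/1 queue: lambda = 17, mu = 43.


rho = lambda/mu = 17/43 = 0.3953

0.3953


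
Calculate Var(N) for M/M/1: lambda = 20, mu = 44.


rho = 20/44; Var(N) = rho/(1-rho)^2 = 1.53

1.53


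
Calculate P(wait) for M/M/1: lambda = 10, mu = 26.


P(wait) = rho = lambda/mu = 10/26 = 0.3846

0.3846


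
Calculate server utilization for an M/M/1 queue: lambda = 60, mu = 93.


rho = lambda/mu = 60/93 = 0.6452

0.6452


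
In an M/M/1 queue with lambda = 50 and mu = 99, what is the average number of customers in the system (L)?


rho = 50/99; L = rho/(1-rho) = 1.02

1.02


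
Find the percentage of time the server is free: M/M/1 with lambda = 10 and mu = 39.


Idle fraction = (1 - rho) * 100 = (1 - 10/39) * 100 = 74.4%

74.4%


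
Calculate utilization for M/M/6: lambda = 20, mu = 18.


rho = lambda/(c*mu) = 20/(6*18) = 0.1852

0.1852


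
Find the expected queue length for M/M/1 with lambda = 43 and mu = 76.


rho = 43/76; Lq = rho^2/(1-rho) = 0.74

0.74


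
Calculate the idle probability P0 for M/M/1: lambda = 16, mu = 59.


P0 = 1 - rho = 1 - 16/59 = 0.7288

0.7288


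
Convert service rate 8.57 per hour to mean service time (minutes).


Mean service time = 60/mu = 60/8.57 = 7.0 minutes

7.0 minutes


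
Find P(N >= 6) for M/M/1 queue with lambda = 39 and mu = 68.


P(N >= 6) = rho^6 = (39/68)^6 = 0.0356

0.0356


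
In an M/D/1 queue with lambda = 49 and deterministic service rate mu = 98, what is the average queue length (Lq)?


M/D/1: Lq = rho^2 / (2*(1-rho)) where rho = 49/98; Lq = 0.25

0.25


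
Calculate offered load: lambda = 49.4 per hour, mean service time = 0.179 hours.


Offered load a = lambda * E[S] = 49.4 * 0.179 = 8.84 Erlangs

8.84 Erlangs


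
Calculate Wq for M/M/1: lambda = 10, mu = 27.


rho = 10/27; Wq = rho/(mu - lambda) = 0.0218 hours

0.0218 hours


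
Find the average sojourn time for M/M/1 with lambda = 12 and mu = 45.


W = 1/(mu - lambda) = 1/(45 - 12) = 0.0303 hours

0.0303 hours


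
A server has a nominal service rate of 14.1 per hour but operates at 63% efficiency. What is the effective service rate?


Effective rate = mu * efficiency = 14.1 * 0.63 = 8.88 per hour

8.88 per hour


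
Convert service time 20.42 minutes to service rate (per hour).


mu = 60 / avg_service_time = 60 / 20.42 = 2.94 per hour

2.94 per hour


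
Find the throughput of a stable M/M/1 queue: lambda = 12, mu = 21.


For a stable queue (lambda < mu), throughput = lambda = 12 per hour

12 per hour


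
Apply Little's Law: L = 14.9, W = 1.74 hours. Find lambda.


lambda = L / W = 14.9 / 1.74 = 8.56 per hour

8.56 per hour


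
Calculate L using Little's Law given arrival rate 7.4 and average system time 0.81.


L = lambda * W = 7.4 * 0.81 = 5.99

5.99


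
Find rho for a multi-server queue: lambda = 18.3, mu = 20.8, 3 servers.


rho = lambda / (c * mu) = 18.3 / (3 * 20.8) = 0.2933

0.2933


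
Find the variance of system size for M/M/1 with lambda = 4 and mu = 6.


rho = 4/6; Var(N) = rho/(1-rho)^2 = 6.0

6.0


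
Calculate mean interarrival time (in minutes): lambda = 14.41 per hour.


Mean interarrival time = 60/lambda = 60/14.41 = 4.16 minutes

4.16 minutes


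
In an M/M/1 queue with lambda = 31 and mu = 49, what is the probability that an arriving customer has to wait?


P(wait) = rho = lambda/mu = 31/49 = 0.6327

0.6327


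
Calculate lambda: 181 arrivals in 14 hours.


lambda = total arrivals / time = 181 / 14 = 12.93 per hour

12.93 per hour


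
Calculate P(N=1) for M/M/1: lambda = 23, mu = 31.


rho = 23/31; P(n) = (1-rho)*rho^n = (1-23/31)*(23/31)^1 = 0.1915

0.1915


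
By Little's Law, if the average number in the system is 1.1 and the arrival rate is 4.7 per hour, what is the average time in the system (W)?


W = L / lambda = 1.1 / 4.7 = 0.234 hours

0.234 hours


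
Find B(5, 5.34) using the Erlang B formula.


B(N,A) = (A^N/N!) / sum(A^k/k!, k=0..N) with N=5, A=5.34 = 0.3118

0.3118


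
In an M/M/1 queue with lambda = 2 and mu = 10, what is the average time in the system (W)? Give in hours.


W = 1/(mu - lambda) = 1/(10 - 2) = 0.125 hours

0.125 hours


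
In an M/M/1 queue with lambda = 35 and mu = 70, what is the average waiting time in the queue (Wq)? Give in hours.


rho = 35/70; Wq = rho/(mu - lambda) = 0.0143 hours

0.0143 hours


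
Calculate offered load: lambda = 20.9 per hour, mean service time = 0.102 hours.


Offered load a = lambda * E[S] = 20.9 * 0.102 = 2.13 Erlangs

2.13 Erlangs
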